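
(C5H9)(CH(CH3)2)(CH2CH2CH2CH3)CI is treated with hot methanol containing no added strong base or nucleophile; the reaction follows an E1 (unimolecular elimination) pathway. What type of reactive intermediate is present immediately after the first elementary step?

tertiary carbocation

Step 1: Unassisted departure of I⁻ (taking the C–I bonding pair) generates a tertiary carbocation.
After step 1 the species present is a tertiary carbocation.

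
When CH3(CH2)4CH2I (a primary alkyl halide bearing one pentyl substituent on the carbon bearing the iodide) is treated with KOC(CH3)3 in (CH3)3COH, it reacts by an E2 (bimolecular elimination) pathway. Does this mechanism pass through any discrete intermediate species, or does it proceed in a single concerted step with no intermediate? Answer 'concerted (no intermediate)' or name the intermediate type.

concerted (no intermediate)

Concerted anti-periplanar elimination: (CH3)3CO⁻ abstracts a β-H while I⁻ leaves, and the C–H electrons become the new C=C π bond — all in a single transition state.
All bond changes occur in one transition state; no discrete intermediate is formed.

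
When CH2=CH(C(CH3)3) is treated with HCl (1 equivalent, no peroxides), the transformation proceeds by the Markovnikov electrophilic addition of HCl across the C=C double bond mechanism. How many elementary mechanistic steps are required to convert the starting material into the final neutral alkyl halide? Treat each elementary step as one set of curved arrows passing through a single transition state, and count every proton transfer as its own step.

Step 1: Protonation of the alkene by HCl: the π bond acts as the nucleophile and picks up H⁺, giving the more stable (Markovnikov) secondary carbocation. The H–Cl bond breaks heterolytically, releasing Cl⁻.
Step 2: A methyl group with its bonding pair migrates from the adjacent tert-butyl carbon to the cationic centre — a 1,2-methyl shift — upgrading the secondary cation to a tertiary one.
Step 3: Cl⁻ captures the cation: a lone pair on Cl⁻ fills the empty p orbital, producing the alkyl halide product.
Total: 3 elementary steps.

3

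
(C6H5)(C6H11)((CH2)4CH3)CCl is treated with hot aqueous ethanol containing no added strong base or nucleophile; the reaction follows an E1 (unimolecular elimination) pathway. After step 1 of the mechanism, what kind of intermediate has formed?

tertiary carbocation

Step 1: The C–Cl bond breaks with both electrons going to the chloride; Cl⁻ leaves and a tertiary carbocation remains.
After step 1 the species present is a tertiary carbocation.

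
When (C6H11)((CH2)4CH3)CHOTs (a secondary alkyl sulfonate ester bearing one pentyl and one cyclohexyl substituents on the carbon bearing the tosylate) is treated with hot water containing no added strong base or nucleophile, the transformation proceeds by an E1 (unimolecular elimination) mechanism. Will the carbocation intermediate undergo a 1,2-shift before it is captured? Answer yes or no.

yes

The first-formed carbocation is secondary.
The adjacent cyclohexyl carbon already bears 2 other carbon substituents and has a hydrogen to migrate; after a 1,2-hydride shift from that carbon the positive charge sits on a tertiary centre.
Tertiary is more stable than secondary, so the shift occurs.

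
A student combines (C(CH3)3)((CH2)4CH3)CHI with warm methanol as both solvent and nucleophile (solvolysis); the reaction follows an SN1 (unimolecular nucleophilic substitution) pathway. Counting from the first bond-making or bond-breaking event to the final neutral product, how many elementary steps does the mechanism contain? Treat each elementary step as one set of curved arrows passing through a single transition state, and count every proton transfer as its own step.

Step 1: Unassisted departure of I⁻ (taking the C–I bonding pair) generates a secondary carbocation.
Step 2: A methyl group with its bonding pair migrates from the adjacent tert-butyl carbon to the cationic centre — a 1,2-methyl shift — upgrading the secondary cation to a tertiary one.
Step 3: A lone pair on the oxygen of CH3OH attacks the carbocation, forming a new C–O σ-bond and an oxonium ion.
Step 4: Proton transfer from the O–H of the oxonium ion to a solvent molecule delivers the neutral ether.
Total: 4 elementary steps.

4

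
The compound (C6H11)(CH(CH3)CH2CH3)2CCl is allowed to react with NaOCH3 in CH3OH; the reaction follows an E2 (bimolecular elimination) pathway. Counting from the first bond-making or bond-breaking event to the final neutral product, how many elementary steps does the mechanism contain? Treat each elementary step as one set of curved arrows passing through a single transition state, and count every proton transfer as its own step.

Step 1: The strong base CH3O⁻ removes a β-hydrogen; in the same concerted event the electrons of the breaking C–H bond form the new π(C=C) bond and the C–Cl σ-bond breaks, expelling Cl⁻. Anti-periplanar geometry; one transition state.
Total: 1 elementary step.

1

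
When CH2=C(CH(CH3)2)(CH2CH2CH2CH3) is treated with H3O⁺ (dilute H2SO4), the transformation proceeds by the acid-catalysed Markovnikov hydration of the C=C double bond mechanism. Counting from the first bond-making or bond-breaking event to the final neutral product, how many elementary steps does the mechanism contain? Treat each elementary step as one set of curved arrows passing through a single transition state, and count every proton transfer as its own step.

3

Step 1: The π electrons of the C=C bond attack a proton of H3O⁺; Markovnikov addition places the new C–H on the less-substituted alkene carbon, so the positive charge ends up on the more-substituted carbon — a tertiary carbocation. H2O is released.
(No 1,2-shift: no single shift to an adjacent carbon would give a more stable cation.)
Step 2: Nucleophilic capture of the cation by H2O produces the protonated alcohol (an oxonium ion).
Step 3: Deprotonation of the oxonium ion by a water molecule delivers the neutral alcohol and regenerates the acid catalyst.
Total: 3 elementary steps.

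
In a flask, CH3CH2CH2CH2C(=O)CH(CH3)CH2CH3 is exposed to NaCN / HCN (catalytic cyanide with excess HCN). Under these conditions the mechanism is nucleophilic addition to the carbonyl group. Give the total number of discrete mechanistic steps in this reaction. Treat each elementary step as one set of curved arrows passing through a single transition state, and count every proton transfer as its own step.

2

Step 1: Nucleophilic addition: CN⁻ adds to the carbonyl carbon, pushing the π(C=O) electron pair onto oxygen and giving a tetrahedral alkoxide.
Step 2: Proton transfer from HCN to the alkoxide furnishes a cyanohydrin (and releases another CN⁻ to continue the reaction).
Total: 2 elementary steps.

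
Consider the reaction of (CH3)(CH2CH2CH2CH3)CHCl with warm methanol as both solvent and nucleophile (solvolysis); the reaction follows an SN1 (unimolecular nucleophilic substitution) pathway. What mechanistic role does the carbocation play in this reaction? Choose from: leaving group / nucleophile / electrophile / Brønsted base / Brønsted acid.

electrophile

Step 2: A lone pair on the oxygen of CH3OH attacks the carbocation, forming a new C–O σ-bond and an oxonium ion.
The carbocation accepts an electron pair into an empty or π* orbital — it is the electrophile.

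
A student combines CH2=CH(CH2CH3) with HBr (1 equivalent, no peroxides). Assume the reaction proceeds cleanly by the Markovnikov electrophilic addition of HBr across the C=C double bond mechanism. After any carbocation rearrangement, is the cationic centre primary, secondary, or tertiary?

secondary

Step 1: Electrophilic addition begins with the π(C=C) electrons forming a bond to the proton of HBr. Following Markovnikov's rule, the resulting cation is secondary. The H–Br bond breaks heterolytically, releasing Br⁻.
No single 1,2-shift to an adjacent carbon would give a more-substituted cation, so no rearrangement occurs.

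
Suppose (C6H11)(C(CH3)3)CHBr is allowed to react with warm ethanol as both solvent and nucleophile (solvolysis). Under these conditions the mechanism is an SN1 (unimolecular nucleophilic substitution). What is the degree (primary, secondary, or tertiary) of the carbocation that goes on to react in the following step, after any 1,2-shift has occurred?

Step 1: Rate-determining heterolysis of the C–Br bond gives Br⁻ and a secondary carbocation.
Step 2: A 1,2-hydride shift from the adjacent cyclohexyl carbon moves the positive charge from the secondary centre to an adjacent carbon, generating a more stable tertiary carbocation.
The cation rearranges from secondary to tertiary via a 1,2-hydride shift from the adjacent cyclohexyl carbon; the tertiary cation is what reacts next.

tertiary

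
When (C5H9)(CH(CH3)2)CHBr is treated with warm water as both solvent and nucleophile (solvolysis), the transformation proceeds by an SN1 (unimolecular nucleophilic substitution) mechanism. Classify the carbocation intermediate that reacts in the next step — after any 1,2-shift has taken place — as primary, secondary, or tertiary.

tertiary

Step 1: Rate-determining heterolysis of the C–Br bond gives Br⁻ and a secondary carbocation.
Step 2: Carbocation rearrangement: a 1,2-hydride shift from the adjacent isopropyl carbon converts the initially-formed secondary cation into the more stable tertiary cation.
The cation rearranges from secondary to tertiary via a 1,2-hydride shift from the adjacent isopropyl carbon; the tertiary cation is what reacts next.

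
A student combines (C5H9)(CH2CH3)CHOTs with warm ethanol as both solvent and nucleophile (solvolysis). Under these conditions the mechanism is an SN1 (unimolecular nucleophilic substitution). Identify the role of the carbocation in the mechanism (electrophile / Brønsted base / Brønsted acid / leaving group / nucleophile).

electrophile

Step 3: CH3CH2OH donates an oxygen lone pair into the empty p orbital of the cation, giving a protonated ether (an oxonium ion).
The carbocation accepts an electron pair into an empty or π* orbital — it is the electrophile.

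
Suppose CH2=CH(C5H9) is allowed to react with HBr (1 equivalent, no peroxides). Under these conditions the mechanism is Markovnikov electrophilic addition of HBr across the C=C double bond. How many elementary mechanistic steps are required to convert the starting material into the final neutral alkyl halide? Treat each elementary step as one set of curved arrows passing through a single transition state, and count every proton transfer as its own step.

Step 1: Protonation of the alkene by HBr: the π bond acts as the nucleophile and picks up H⁺, giving the more stable (Markovnikov) secondary carbocation. The H–Br bond breaks heterolytically, releasing Br⁻.
Step 2: Carbocation rearrangement: a 1,2-hydride shift from the adjacent cyclopentyl carbon converts the initially-formed secondary cation into the more stable tertiary cation.
Step 3: The Br⁻ anion donates a lone pair to the carbocation, forming the new C–Br σ-bond and giving the neutral alkyl halide.
Total: 3 elementary steps.

3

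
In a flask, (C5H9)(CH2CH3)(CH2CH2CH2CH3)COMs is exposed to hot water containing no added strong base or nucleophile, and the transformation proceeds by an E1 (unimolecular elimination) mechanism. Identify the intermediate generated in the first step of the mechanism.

Step 1: Ionisation: the C–O σ-bond cleaves heterolytically; both bonding electrons depart with MsO⁻, leaving a tertiary carbocation at the α-carbon.
After step 1 the species present is a tertiary carbocation.

tertiary carbocation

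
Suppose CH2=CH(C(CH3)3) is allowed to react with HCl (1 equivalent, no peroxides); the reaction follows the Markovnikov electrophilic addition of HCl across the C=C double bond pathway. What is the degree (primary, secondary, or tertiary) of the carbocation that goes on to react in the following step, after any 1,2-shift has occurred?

tertiary

Step 1: The π electrons of the C=C bond attack a proton of HCl; Markovnikov addition places the new C–H on the less-substituted alkene carbon, so the positive charge ends up on the more-substituted carbon — a secondary carbocation. The H–Cl bond breaks heterolytically, releasing Cl⁻.
Step 2: A methyl group with its bonding pair migrates from the adjacent tert-butyl carbon to the cationic centre — a 1,2-methyl shift — upgrading the secondary cation to a tertiary one.
The cation rearranges from secondary to tertiary via a 1,2-methyl shift from the adjacent tert-butyl carbon; the tertiary cation is what reacts next.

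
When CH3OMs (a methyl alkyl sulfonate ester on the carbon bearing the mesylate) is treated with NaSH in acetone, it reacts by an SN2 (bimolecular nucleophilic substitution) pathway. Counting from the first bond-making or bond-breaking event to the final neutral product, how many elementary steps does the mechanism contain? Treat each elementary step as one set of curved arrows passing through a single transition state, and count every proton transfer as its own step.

1

Step 1: HS⁻ attacks the back face of the α-carbon while MsO⁻ departs with the C–O bonding pair — a single concerted displacement through a pentacoordinate transition state.
Total: 1 elementary step.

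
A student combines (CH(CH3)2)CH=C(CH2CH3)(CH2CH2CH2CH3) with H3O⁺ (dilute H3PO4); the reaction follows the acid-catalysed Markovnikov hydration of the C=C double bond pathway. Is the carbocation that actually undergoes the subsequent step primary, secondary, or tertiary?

Step 1: Protonation of the alkene by H3O⁺: the π bond acts as the nucleophile and picks up H⁺, giving the more stable (Markovnikov) tertiary carbocation. H2O is released.
No single 1,2-shift to an adjacent carbon would give a more-substituted cation, so no rearrangement occurs.

tertiary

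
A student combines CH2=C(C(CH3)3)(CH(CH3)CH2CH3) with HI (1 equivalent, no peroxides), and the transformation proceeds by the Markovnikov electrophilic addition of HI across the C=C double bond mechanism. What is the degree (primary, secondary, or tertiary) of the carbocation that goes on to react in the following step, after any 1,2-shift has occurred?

Step 1: Electrophilic addition begins with the π(C=C) electrons forming a bond to the proton of HI. Following Markovnikov's rule, the resulting cation is tertiary. The H–I bond breaks heterolytically, releasing I⁻.
No single 1,2-shift to an adjacent carbon would give a more-substituted cation, so no rearrangement occurs.

tertiary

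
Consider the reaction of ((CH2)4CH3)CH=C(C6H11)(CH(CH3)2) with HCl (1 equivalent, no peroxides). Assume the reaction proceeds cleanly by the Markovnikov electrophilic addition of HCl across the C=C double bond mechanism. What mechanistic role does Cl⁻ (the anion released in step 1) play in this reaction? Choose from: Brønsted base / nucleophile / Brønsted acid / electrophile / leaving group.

Step 2: The Cl⁻ anion donates a lone pair to the carbocation, forming the new C–Cl σ-bond and giving the neutral alkyl halide.
Cl⁻ (the anion released in step 1) donates an electron pair to form a new σ-bond to carbon — it is the nucleophile.

nucleophile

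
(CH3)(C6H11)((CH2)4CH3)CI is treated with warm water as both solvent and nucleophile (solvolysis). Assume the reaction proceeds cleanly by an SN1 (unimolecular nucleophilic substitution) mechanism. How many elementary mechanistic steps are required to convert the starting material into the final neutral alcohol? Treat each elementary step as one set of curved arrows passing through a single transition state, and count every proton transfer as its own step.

3

Step 1: Rate-determining heterolysis of the C–I bond gives I⁻ and a tertiary carbocation.
(No 1,2-shift: no single shift to an adjacent carbon would give a more stable cation.)
Step 2: A lone pair on the oxygen of H2O attacks the carbocation, forming a new C–O σ-bond and an oxonium ion.
Step 3: Deprotonation of the oxonium oxygen by solvent water yields the neutral alcohol.
Total: 3 elementary steps.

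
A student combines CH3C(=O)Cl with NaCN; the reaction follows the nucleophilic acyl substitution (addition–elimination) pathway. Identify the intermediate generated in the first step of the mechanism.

tetrahedral intermediate

Step 1: CN⁻ adds to the carbonyl carbon; the C=O π electrons shift onto oxygen and a tetrahedral alkoxide intermediate forms.
After step 1 the species present is a tetrahedral intermediate.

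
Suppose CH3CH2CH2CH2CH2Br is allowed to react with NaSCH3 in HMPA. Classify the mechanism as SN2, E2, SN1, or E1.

SN2

Conditions: a primary substrate with a strong nucleophile in the polar aprotic solvent HMPA.
These conditions are the textbook signature of the SN2 pathway.
An unhindered substrate with a strong nucleophile in a polar aprotic solvent favours one-step backside displacement.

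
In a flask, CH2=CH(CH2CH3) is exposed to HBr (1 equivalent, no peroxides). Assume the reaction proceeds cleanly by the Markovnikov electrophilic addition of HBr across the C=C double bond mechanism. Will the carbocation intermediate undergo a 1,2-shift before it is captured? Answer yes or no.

The first-formed carbocation is secondary.
No single 1,2-shift to an adjacent carbon would produce a more-substituted cation than the one already present, so no rearrangement occurs.

no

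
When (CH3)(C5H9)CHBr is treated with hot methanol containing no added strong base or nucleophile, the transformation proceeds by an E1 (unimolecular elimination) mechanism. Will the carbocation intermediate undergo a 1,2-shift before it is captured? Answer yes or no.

The first-formed carbocation is secondary.
The adjacent cyclopentyl carbon already bears 2 other carbon substituents and has a hydrogen to migrate; after a 1,2-hydride shift from that carbon the positive charge sits on a tertiary centre.
Tertiary is more stable than secondary, so the shift occurs.

yes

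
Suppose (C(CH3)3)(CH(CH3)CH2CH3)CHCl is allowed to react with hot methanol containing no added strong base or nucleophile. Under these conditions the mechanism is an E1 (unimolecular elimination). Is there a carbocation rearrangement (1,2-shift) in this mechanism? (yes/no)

The first-formed carbocation is secondary.
The adjacent sec-butyl carbon already bears 2 other carbon substituents and has a hydrogen to migrate; after a 1,2-hydride shift from that carbon the positive charge sits on a tertiary centre.
Tertiary is more stable than secondary, so the shift occurs.

yes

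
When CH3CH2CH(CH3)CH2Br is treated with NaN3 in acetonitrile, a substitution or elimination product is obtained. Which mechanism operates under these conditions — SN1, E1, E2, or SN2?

Conditions: a primary substrate with a strong nucleophile in the polar aprotic solvent acetonitrile.
These conditions are the textbook signature of the SN2 pathway.
An unhindered substrate with a strong nucleophile in a polar aprotic solvent favours one-step backside displacement.

SN2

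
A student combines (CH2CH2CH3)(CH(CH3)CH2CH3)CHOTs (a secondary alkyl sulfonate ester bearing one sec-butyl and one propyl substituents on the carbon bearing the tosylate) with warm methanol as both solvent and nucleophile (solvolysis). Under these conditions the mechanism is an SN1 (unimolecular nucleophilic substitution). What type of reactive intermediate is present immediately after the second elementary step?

Step 1: Ionisation: the C–O σ-bond cleaves heterolytically; both bonding electrons depart with TsO⁻, leaving a secondary carbocation at the α-carbon.
Step 2: Carbocation rearrangement: a 1,2-hydride shift from the adjacent sec-butyl carbon converts the initially-formed secondary cation into the more stable tertiary cation.
After step 2 the species present is a tertiary carbocation.

tertiary carbocation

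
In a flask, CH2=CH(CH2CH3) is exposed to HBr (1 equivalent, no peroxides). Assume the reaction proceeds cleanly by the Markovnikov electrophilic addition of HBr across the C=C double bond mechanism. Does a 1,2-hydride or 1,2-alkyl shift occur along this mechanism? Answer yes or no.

no

The first-formed carbocation is secondary.
No single 1,2-shift to an adjacent carbon would produce a more-substituted cation than the one already present, so no rearrangement occurs.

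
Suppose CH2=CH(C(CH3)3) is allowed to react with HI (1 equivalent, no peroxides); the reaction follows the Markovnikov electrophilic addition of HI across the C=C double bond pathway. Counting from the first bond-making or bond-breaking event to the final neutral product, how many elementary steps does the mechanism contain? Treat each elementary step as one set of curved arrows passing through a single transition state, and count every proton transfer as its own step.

3

Step 1: Electrophilic addition begins with the π(C=C) electrons forming a bond to the proton of HI. Following Markovnikov's rule, the resulting cation is secondary. The H–I bond breaks heterolytically, releasing I⁻.
Step 2: A 1,2-methyl shift from the adjacent tert-butyl carbon moves the positive charge from the secondary centre to an adjacent carbon, generating a more stable tertiary carbocation.
Step 3: Nucleophilic attack by I⁻ on the carbocation completes the addition, giving R–I.
Total: 3 elementary steps.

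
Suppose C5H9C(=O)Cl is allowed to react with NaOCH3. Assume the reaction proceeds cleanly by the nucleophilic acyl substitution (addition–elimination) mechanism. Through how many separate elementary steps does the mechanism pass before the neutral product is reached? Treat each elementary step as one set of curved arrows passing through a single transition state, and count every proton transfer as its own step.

2

Step 1: Nucleophilic addition of CH3O⁻ to the acyl carbon breaks the π(C=O) bond and yields a tetrahedral, anionic intermediate.
Step 2: Collapse of the tetrahedral intermediate: the alkoxide oxygen pushes its lone pair back to re-form C=O while Cl⁻ leaves.
Total: 2 elementary steps.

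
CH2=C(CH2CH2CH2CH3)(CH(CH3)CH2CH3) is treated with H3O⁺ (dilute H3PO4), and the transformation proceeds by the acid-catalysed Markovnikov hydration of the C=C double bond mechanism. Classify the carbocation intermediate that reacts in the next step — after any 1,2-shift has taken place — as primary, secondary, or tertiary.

Step 1: Protonation of the alkene by H3O⁺: the π bond acts as the nucleophile and picks up H⁺, giving the more stable (Markovnikov) tertiary carbocation. H2O is released.
No single 1,2-shift to an adjacent carbon would give a more-substituted cation, so no rearrangement occurs.

tertiary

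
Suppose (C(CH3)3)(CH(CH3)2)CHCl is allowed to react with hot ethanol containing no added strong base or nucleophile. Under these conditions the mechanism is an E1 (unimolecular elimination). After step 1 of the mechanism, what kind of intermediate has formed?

secondary carbocation

Step 1: Ionisation: the C–Cl σ-bond cleaves heterolytically; both bonding electrons depart with Cl⁻, leaving a secondary carbocation at the α-carbon.
After step 1 the species present is a secondary carbocation.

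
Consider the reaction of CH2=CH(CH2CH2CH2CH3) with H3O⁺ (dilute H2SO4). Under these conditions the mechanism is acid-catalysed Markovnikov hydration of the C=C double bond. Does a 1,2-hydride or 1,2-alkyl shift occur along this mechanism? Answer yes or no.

no

The first-formed carbocation is secondary.
No single 1,2-shift to an adjacent carbon would produce a more-substituted cation than the one already present, so no rearrangement occurs.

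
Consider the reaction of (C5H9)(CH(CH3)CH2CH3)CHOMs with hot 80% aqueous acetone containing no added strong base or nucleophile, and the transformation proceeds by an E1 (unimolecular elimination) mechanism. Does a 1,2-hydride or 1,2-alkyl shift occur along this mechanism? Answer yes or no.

The first-formed carbocation is secondary.
The adjacent sec-butyl carbon already bears 2 other carbon substituents and has a hydrogen to migrate; after a 1,2-hydride shift from that carbon the positive charge sits on a tertiary centre.
Tertiary is more stable than secondary, so the shift occurs.

yes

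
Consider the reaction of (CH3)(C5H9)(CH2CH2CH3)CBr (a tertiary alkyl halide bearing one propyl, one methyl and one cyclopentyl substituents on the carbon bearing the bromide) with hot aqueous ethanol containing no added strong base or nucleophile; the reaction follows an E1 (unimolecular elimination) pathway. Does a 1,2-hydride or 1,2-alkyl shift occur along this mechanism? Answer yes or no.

The first-formed carbocation is tertiary.
No single 1,2-shift to an adjacent carbon would produce a more-substituted cation than the one already present, so no rearrangement occurs.

no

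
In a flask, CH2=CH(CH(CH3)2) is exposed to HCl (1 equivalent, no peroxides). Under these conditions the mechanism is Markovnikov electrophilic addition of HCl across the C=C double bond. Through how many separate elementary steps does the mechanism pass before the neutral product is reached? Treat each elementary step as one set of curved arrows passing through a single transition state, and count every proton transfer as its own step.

3

Step 1: Protonation of the alkene by HCl: the π bond acts as the nucleophile and picks up H⁺, giving the more stable (Markovnikov) secondary carbocation. The H–Cl bond breaks heterolytically, releasing Cl⁻.
Step 2: Carbocation rearrangement: a 1,2-hydride shift from the adjacent isopropyl carbon converts the initially-formed secondary cation into the more stable tertiary cation.
Step 3: Nucleophilic attack by Cl⁻ on the carbocation completes the addition, giving R–Cl.
Total: 3 elementary steps.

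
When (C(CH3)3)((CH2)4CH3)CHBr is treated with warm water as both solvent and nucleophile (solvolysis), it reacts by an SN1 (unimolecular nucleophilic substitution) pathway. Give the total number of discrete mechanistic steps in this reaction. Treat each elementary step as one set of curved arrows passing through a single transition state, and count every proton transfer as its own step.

4

Step 1: Unassisted departure of Br⁻ (taking the C–Br bonding pair) generates a secondary carbocation.
Step 2: A 1,2-methyl shift from the adjacent tert-butyl carbon moves the positive charge from the secondary centre to an adjacent carbon, generating a more stable tertiary carbocation.
Step 3: A lone pair on the oxygen of H2O attacks the carbocation, forming a new C–O σ-bond and an oxonium ion.
Step 4: Proton transfer from the O–H of the oxonium ion to a solvent molecule delivers the neutral alcohol.
Total: 4 elementary steps.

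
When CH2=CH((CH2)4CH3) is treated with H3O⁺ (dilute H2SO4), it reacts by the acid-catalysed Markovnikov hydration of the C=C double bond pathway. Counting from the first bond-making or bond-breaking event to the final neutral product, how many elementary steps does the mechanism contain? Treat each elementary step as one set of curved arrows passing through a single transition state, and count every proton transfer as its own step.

Step 1: Electrophilic addition begins with the π(C=C) electrons forming a bond to the proton of H3O⁺. Following Markovnikov's rule, the resulting cation is secondary. H2O is released.
(No 1,2-shift: no single shift to an adjacent carbon would give a more stable cation.)
Step 2: A lone pair on the oxygen of H2O attacks the carbocation, forming a C–O bond and an oxonium ion (a protonated alcohol).
Step 3: H2O removes a proton from the oxonium oxygen, regenerating H3O⁺ and giving the neutral alcohol.
Total: 3 elementary steps.

3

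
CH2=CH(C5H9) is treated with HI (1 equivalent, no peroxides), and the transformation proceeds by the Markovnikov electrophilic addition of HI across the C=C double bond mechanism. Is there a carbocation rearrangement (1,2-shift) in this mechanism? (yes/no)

The first-formed carbocation is secondary.
The adjacent cyclopentyl carbon already bears 2 other carbon substituents and has a hydrogen to migrate; after a 1,2-hydride shift from that carbon the positive charge sits on a tertiary centre.
Tertiary is more stable than secondary, so the shift occurs.

yes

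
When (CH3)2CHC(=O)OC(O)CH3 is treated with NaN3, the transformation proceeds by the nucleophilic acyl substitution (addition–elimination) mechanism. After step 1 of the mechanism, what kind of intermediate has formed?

tetrahedral intermediate

Step 1: Nucleophilic addition of N3⁻ to the acyl carbon breaks the π(C=O) bond and yields a tetrahedral, anionic intermediate.
After step 1 the species present is a tetrahedral intermediate.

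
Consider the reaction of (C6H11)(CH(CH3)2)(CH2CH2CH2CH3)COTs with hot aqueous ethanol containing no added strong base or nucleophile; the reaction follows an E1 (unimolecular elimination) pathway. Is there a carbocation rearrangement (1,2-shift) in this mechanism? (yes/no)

The first-formed carbocation is tertiary.
No single 1,2-shift to an adjacent carbon would produce a more-substituted cation than the one already present, so no rearrangement occurs.

no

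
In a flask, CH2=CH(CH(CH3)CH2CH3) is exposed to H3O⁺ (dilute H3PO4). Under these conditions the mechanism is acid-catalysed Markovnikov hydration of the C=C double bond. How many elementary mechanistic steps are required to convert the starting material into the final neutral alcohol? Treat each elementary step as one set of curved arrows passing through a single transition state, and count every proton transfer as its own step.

Step 1: Protonation of the alkene by H3O⁺: the π bond acts as the nucleophile and picks up H⁺, giving the more stable (Markovnikov) secondary carbocation. H2O is released.
Step 2: A hydride (H with its bonding pair) migrates from the adjacent sec-butyl carbon to the cationic centre — a 1,2-hydride shift — upgrading the secondary cation to a tertiary one.
Step 3: Water acts as the nucleophile: an oxygen lone pair bonds to the cationic carbon, giving an oxonium-ion intermediate.
Step 4: Proton transfer from the O–H of the oxonium ion to H2O completes the catalytic cycle and yields the alcohol.
Total: 4 elementary steps.

4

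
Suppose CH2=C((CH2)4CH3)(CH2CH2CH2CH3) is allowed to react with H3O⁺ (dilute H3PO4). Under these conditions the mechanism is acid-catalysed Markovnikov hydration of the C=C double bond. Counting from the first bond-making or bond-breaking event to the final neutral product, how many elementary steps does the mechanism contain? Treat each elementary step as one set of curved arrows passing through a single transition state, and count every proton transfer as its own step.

3

Step 1: Protonation of the alkene by H3O⁺: the π bond acts as the nucleophile and picks up H⁺, giving the more stable (Markovnikov) tertiary carbocation. H2O is released.
(No 1,2-shift: no single shift to an adjacent carbon would give a more stable cation.)
Step 2: Nucleophilic capture of the cation by H2O produces the protonated alcohol (an oxonium ion).
Step 3: H2O removes a proton from the oxonium oxygen, regenerating H3O⁺ and giving the neutral alcohol.
Total: 3 elementary steps.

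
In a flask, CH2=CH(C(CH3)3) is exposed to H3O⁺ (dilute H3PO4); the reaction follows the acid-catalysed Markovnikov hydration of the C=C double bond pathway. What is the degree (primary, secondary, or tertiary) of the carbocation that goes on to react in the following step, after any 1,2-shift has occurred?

tertiary

Step 1: The π electrons of the C=C bond attack a proton of H3O⁺; Markovnikov addition places the new C–H on the less-substituted alkene carbon, so the positive charge ends up on the more-substituted carbon — a secondary carbocation. H2O is released.
Step 2: A methyl group with its bonding pair migrates from the adjacent tert-butyl carbon to the cationic centre — a 1,2-methyl shift — upgrading the secondary cation to a tertiary one.
The cation rearranges from secondary to tertiary via a 1,2-methyl shift from the adjacent tert-butyl carbon; the tertiary cation is what reacts next.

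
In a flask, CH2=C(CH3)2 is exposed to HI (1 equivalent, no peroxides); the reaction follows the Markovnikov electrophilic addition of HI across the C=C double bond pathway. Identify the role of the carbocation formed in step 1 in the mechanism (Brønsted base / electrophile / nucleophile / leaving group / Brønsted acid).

Step 2: I⁻ captures the cation: a lone pair on I⁻ fills the empty p orbital, producing the alkyl halide product.
The carbocation formed in step 1 accepts an electron pair into an empty or π* orbital — it is the electrophile.

electrophile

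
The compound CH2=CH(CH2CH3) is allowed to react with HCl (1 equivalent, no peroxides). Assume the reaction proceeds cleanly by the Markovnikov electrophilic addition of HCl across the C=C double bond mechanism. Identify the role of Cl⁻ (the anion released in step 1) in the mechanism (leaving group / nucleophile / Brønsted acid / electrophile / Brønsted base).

nucleophile

Step 2: The Cl⁻ anion donates a lone pair to the carbocation, forming the new C–Cl σ-bond and giving the neutral alkyl halide.
Cl⁻ (the anion released in step 1) donates an electron pair to form a new σ-bond to carbon — it is the nucleophile.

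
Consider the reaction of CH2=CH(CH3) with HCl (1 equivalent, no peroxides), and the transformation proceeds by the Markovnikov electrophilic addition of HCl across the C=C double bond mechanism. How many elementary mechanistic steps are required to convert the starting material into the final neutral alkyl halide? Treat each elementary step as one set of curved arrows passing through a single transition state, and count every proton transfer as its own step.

2

Step 1: The π electrons of the C=C bond attack a proton of HCl; Markovnikov addition places the new C–H on the less-substituted alkene carbon, so the positive charge ends up on the more-substituted carbon — a secondary carbocation. The H–Cl bond breaks heterolytically, releasing Cl⁻.
(No 1,2-shift: no single shift to an adjacent carbon would give a more stable cation.)
Step 2: Nucleophilic attack by Cl⁻ on the carbocation completes the addition, giving R–Cl.
Total: 2 elementary steps.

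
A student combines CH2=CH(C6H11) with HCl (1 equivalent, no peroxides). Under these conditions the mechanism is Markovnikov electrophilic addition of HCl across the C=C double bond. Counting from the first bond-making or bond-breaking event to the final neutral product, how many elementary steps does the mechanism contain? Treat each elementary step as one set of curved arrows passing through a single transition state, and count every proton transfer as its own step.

3

Step 1: The π electrons of the C=C bond attack a proton of HCl; Markovnikov addition places the new C–H on the less-substituted alkene carbon, so the positive charge ends up on the more-substituted carbon — a secondary carbocation. The H–Cl bond breaks heterolytically, releasing Cl⁻.
Step 2: A 1,2-hydride shift from the adjacent cyclohexyl carbon moves the positive charge from the secondary centre to an adjacent carbon, generating a more stable tertiary carbocation.
Step 3: Nucleophilic attack by Cl⁻ on the carbocation completes the addition, giving R–Cl.
Total: 3 elementary steps.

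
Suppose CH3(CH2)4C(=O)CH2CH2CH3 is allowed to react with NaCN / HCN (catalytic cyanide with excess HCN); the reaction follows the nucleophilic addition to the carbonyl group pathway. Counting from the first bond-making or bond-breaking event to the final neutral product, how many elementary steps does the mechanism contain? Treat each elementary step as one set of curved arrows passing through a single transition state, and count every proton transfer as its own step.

Step 1: Nucleophilic addition: CN⁻ adds to the carbonyl carbon, pushing the π(C=O) electron pair onto oxygen and giving a tetrahedral alkoxide.
Step 2: The alkoxide is protonated in situ by undissociated HCN, yielding a cyanohydrin; the CN⁻ so formed carries on the cycle.
Total: 2 elementary steps.

2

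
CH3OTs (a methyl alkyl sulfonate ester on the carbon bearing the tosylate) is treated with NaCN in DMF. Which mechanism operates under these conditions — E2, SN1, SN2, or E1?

SN2

Conditions: a methyl substrate with a strong nucleophile in the polar aprotic solvent DMF.
These conditions are the textbook signature of the SN2 pathway.
An unhindered substrate with a strong nucleophile in a polar aprotic solvent favours one-step backside displacement.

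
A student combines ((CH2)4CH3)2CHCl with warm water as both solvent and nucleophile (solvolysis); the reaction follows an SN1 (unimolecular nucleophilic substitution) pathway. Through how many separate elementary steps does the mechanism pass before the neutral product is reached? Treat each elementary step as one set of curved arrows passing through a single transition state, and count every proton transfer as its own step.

3

Step 1: Unassisted departure of Cl⁻ (taking the C–Cl bonding pair) generates a secondary carbocation.
(No 1,2-shift: no single shift to an adjacent carbon would give a more stable cation.)
Step 2: A lone pair on the oxygen of H2O attacks the carbocation, forming a new C–O σ-bond and an oxonium ion.
Step 3: Deprotonation of the oxonium oxygen by solvent water yields the neutral alcohol.
Total: 3 elementary steps.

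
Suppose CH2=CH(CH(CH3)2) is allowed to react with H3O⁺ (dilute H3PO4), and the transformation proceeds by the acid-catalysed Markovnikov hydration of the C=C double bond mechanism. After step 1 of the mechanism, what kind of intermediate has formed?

secondary carbocation

Step 1: Electrophilic addition begins with the π(C=C) electrons forming a bond to the proton of H3O⁺. Following Markovnikov's rule, the resulting cation is secondary. H2O is released.
After step 1 the species present is a secondary carbocation.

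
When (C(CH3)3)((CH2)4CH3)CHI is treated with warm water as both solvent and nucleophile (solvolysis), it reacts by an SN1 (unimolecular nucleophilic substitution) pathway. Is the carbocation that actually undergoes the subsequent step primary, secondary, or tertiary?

Step 1: Ionisation: the C–I σ-bond cleaves heterolytically; both bonding electrons depart with I⁻, leaving a secondary carbocation at the α-carbon.
Step 2: Carbocation rearrangement: a 1,2-methyl shift from the adjacent tert-butyl carbon converts the initially-formed secondary cation into the more stable tertiary cation.
The cation rearranges from secondary to tertiary via a 1,2-methyl shift from the adjacent tert-butyl carbon; the tertiary cation is what reacts next.

tertiary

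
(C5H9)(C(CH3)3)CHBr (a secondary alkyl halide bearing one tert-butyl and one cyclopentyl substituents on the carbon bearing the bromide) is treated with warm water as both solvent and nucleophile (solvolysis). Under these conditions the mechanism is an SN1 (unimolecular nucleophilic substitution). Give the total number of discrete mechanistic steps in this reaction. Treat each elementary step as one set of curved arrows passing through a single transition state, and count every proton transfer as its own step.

4

Step 1: Unassisted departure of Br⁻ (taking the C–Br bonding pair) generates a secondary carbocation.
Step 2: A hydride (H with its bonding pair) migrates from the adjacent cyclopentyl carbon to the cationic centre — a 1,2-hydride shift — upgrading the secondary cation to a tertiary one.
Step 3: A lone pair on the oxygen of H2O attacks the carbocation, forming a new C–O σ-bond and an oxonium ion.
Step 4: Proton transfer from the O–H of the oxonium ion to a solvent molecule delivers the neutral alcohol.
Total: 4 elementary steps.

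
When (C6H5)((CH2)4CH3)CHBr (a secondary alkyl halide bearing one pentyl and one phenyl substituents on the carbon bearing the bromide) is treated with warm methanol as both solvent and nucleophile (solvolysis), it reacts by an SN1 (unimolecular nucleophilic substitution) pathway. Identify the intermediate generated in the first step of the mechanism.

Step 1: Rate-determining heterolysis of the C–Br bond gives Br⁻ and a secondary carbocation.
After step 1 the species present is a secondary carbocation.

secondary carbocation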